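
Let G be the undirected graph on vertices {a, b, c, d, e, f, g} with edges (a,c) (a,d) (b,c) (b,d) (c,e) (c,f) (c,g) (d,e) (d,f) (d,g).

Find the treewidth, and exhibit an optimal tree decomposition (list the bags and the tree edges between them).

Treewidth 2.
Bags: B1 = {c, d, g}  B2 = {c, d, f}  B3 = {b, c, d}  B4 = {c, d, e}  B5 = {a, c, d}
Tree: B1–B2, B2–B3, B3–B4, B4–B5

Each bag holds 3 vertices, so the decomposition has width 2, which upper-bounds the treewidth. The edges c–g–d–f–c form a cycle, so G is not a tree and its treewidth is at least 2. Combining the bounds, tw(G) = 2.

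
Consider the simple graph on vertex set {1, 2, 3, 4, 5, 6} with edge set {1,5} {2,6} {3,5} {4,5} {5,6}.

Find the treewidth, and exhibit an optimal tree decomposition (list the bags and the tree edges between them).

Treewidth 1.
One such decomposition:
Bags: B1 = {5, 6}  B2 = {2, 6}  B3 = {1, 5}  B4 = {4, 5}  B5 = {3, 5}
Tree: B1–B2, B1–B3, B1–B4, B1–B5

The largest bag has 2 vertices, giving width 1; this decomposition certifies tw(G) ≤ 1. G has an edge, so its treewidth is at least 1. The upper and lower bounds meet at 1, so that is the treewidth.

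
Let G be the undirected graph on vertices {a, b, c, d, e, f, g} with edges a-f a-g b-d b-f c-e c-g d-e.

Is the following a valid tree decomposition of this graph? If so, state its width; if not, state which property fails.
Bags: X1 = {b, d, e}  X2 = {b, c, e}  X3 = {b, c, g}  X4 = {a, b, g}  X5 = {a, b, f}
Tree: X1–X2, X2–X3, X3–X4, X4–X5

Vertex coverage: the bags together contain {a, b, c, d, e, f, g}, the full vertex set. Edge coverage: each edge of G has both endpoints in at least one bag. Running intersection: for every vertex, the bags containing it form a connected subtree. All three properties hold, so this is a valid tree decomposition of width max|bag| − 1 = 2, and hence tw(G) ≤ 2.

Yes; width 2.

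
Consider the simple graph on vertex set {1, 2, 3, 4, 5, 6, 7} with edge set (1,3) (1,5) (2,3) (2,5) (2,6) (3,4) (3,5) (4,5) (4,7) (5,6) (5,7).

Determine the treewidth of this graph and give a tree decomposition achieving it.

The largest bag has 3 vertices, giving width 2; this decomposition certifies tw(G) ≤ 2. Conversely, {1, 3, 5} is a clique of size 3, and the vertices of any clique must share a bag in every tree decomposition; so some bag has ≥ 3 vertices and tw(G) ≥ 2. Combining the bounds, tw(G) = 2.

Treewidth 2.
One such decomposition:
Bags: B1 = {3, 4, 5}  B2 = {4, 5, 7}  B3 = {2, 3, 5}  B4 = {2, 5, 6}  B5 = {1, 3, 5}
Tree: B1–B2, B1–B3, B3–B4, B1–B5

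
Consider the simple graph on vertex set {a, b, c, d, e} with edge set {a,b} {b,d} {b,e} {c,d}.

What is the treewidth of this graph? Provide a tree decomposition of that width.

Every bag has size at most 2, so the width is 2 − 1 = 1 and tw(G) ≤ 1. G has an edge, so its treewidth is at least 1. Combining the bounds, tw(G) = 1.

Treewidth 1.
Bags: B1 = {b, d}  B2 = {b, e}  B3 = {c, d}  B4 = {a, b}
Tree: B1–B2, B1–B3, B2–B4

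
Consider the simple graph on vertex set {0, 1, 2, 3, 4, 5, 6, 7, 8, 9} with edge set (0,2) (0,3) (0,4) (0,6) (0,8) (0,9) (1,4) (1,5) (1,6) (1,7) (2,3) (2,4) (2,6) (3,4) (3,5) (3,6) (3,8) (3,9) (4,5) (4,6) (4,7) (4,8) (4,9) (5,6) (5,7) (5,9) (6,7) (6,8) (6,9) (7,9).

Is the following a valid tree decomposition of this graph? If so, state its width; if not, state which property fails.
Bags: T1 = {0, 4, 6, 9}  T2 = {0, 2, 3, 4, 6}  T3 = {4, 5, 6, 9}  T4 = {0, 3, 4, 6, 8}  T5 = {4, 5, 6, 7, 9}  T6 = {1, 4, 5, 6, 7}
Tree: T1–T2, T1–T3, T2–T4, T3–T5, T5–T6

A tree decomposition must satisfy three properties: every vertex lies in some bag; for every edge, both endpoints lie together in some bag; and for every vertex, the bags containing it form a connected subtree. Here edge (3,9) lies in no bag, so the decomposition is invalid.

No — edge (3,9) lies in no bag.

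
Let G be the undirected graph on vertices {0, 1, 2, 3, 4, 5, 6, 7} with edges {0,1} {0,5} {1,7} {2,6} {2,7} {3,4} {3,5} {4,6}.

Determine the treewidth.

A width-2 tree decomposition is:
Bags: B1 = {2, 6, 7}  B2 = {4, 6, 7}  B3 = {3, 4, 7}  B4 = {3, 5, 7}  B5 = {0, 5, 7}  B6 = {0, 1, 7}
Tree: B1–B2, B2–B3, B3–B4, B4–B5, B5–B6
The largest bag has 3 vertices, giving width 2; this decomposition certifies tw(G) ≤ 2. The edges 7–2–6–4–3–5–0–1–7 form a cycle, so G is not a tree and its treewidth is at least 2. The upper and lower bounds meet at 2, so that is the treewidth.

2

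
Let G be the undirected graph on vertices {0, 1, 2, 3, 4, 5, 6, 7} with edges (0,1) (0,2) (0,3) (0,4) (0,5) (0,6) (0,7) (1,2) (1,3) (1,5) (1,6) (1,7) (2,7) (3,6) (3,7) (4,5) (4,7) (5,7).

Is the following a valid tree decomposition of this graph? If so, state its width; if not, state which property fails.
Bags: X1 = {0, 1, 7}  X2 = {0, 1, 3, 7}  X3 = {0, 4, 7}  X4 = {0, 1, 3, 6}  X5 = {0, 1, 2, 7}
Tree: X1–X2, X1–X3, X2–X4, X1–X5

A tree decomposition must satisfy three properties: every vertex lies in some bag; for every edge, both endpoints lie together in some bag; and for every vertex, the bags containing it form a connected subtree. Here vertex 5 appears in no bag, so the decomposition is invalid.

No — vertex 5 appears in no bag.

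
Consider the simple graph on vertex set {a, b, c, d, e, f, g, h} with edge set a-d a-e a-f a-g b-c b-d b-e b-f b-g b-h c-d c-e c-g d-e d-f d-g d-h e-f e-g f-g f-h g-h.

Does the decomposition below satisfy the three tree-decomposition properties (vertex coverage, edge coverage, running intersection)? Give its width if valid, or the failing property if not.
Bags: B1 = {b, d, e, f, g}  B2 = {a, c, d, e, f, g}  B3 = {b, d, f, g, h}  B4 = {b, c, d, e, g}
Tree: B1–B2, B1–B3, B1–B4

No — bags containing vertex c are not connected in the tree.

A tree decomposition must satisfy three properties: every vertex lies in some bag; for every edge, both endpoints lie together in some bag; and for every vertex, the bags containing it form a connected subtree. Here bags containing vertex c are not connected in the tree, so the decomposition is invalid.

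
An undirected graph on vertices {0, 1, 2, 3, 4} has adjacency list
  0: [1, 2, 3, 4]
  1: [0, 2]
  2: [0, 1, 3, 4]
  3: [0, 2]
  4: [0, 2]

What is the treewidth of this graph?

2

A width-2 tree decomposition is:
Bags: B1 = {0, 2, 3}  B2 = {0, 1, 2}  B3 = {0, 2, 4}
Tree: B1–B2, B1–B3
Every bag has size at most 3, so the width is 3 − 1 = 2 and tw(G) ≤ 2. On the other hand G contains the 3-clique {0, 1, 2}. A clique must lie in a single bag of any decomposition, so no decomposition can have width below 2. Therefore the treewidth is 2.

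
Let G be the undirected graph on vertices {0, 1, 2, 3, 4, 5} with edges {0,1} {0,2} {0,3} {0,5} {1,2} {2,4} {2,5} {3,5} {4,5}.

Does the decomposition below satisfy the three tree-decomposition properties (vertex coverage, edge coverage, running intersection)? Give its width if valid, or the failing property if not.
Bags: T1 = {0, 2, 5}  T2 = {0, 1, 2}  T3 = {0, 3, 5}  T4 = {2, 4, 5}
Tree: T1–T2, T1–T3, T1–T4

Yes; width 2.

Vertex coverage: the bags together contain {0, 1, 2, 3, 4, 5}, the full vertex set. Edge coverage: each edge of G has both endpoints in at least one bag. Running intersection: for every vertex, the bags containing it form a connected subtree. All three properties hold, so this is a valid tree decomposition of width max|bag| − 1 = 2, and hence tw(G) ≤ 2.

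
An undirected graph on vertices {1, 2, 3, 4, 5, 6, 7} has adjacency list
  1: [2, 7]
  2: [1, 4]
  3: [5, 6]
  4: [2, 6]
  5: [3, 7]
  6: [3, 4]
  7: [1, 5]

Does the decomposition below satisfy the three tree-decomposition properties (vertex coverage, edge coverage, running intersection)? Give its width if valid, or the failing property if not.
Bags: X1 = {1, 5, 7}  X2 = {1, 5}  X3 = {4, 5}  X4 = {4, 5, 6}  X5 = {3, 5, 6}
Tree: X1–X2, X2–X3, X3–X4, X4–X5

A tree decomposition must satisfy three properties: every vertex lies in some bag; for every edge, both endpoints lie together in some bag; and for every vertex, the bags containing it form a connected subtree. Here vertex 2 appears in no bag, so the decomposition is invalid.

No — vertex 2 appears in no bag.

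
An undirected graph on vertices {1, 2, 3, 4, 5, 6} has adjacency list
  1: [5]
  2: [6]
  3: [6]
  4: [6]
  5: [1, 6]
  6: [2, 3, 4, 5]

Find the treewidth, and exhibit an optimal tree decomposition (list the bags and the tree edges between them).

Treewidth 1.
Bags: B1 = {2, 6}  B2 = {4, 6}  B3 = {3, 6}  B4 = {5, 6}  B5 = {1, 5}
Tree: B1–B2, B1–B3, B1–B4, B4–B5

Every bag has size at most 2, so the width is 2 − 1 = 1 and tw(G) ≤ 1. Since G has at least one edge (e.g. 2–6), it is not an edgeless graph, so tw(G) ≥ 1. The upper and lower bounds meet at 1, so that is the treewidth.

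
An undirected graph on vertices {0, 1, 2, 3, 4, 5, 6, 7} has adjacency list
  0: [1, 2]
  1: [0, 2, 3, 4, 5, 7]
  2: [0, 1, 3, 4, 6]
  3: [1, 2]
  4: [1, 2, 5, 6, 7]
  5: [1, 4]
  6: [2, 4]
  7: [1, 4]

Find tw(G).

2

A width-2 tree decomposition is:
Bags: B1 = {1, 4, 5}  B2 = {1, 4, 7}  B3 = {1, 2, 4}  B4 = {0, 1, 2}  B5 = {1, 2, 3}  B6 = {2, 4, 6}
Tree: B1–B2, B2–B3, B3–B4, B3–B5, B3–B6
The largest bag has 3 vertices, giving width 2; this decomposition certifies tw(G) ≤ 2. Conversely, {0, 1, 2} is a clique of size 3, and the vertices of any clique must share a bag in every tree decomposition; so some bag has ≥ 3 vertices and tw(G) ≥ 2. Combining the bounds, tw(G) = 2.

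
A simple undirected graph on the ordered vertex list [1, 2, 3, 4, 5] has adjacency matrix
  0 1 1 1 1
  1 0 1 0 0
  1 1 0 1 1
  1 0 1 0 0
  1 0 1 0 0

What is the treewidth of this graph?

A width-2 tree decomposition is:
Bags: B1 = {1, 2, 3}  B2 = {1, 3, 5}  B3 = {1, 3, 4}
Tree: B1–B2, B1–B3
Each bag holds 3 vertices, so the decomposition has width 2, which upper-bounds the treewidth. Conversely, {1, 2, 3} is a clique of size 3, and the vertices of any clique must share a bag in every tree decomposition; so some bag has ≥ 3 vertices and tw(G) ≥ 2. Therefore the treewidth is 2.

2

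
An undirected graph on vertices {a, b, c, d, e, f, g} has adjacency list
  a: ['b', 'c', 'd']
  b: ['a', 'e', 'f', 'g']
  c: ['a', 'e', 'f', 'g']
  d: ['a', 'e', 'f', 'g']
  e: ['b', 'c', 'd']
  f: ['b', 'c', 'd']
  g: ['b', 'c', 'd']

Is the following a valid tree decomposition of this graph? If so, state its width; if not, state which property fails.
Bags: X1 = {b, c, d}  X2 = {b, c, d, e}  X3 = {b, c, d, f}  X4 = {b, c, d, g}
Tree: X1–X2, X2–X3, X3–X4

No — vertex a appears in no bag.

A tree decomposition must satisfy three properties: every vertex lies in some bag; for every edge, both endpoints lie together in some bag; and for every vertex, the bags containing it form a connected subtree. Here vertex a appears in no bag, so the decomposition is invalid.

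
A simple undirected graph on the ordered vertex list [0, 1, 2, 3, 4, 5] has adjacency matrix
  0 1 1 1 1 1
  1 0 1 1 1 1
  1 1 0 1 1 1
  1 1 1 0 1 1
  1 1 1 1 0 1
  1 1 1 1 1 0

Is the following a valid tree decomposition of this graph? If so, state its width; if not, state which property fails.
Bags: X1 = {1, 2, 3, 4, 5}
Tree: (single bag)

No — vertex 0 appears in no bag.

A tree decomposition must satisfy three properties: every vertex lies in some bag; for every edge, both endpoints lie together in some bag; and for every vertex, the bags containing it form a connected subtree. Here vertex 0 appears in no bag, so the decomposition is invalid.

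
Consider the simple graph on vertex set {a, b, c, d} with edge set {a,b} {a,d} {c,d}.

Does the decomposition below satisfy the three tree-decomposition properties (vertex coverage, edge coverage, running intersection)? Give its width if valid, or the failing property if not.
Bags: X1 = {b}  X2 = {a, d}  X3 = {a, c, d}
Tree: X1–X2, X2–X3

A tree decomposition must satisfy three properties: every vertex lies in some bag; for every edge, both endpoints lie together in some bag; and for every vertex, the bags containing it form a connected subtree. Here edge (a,b) lies in no bag, so the decomposition is invalid.

No — edge (a,b) lies in no bag.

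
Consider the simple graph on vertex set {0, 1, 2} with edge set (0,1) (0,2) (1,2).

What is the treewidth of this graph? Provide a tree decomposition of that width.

A single bag containing all 3 vertices is trivially a valid decomposition of width 2. For the lower bound, the 3 vertices {0, 1, 2} are pairwise adjacent, and any tree decomposition puts a clique entirely inside one bag — forcing width ≥ 2. Therefore the treewidth is 2.

Treewidth 2.
One optimal decomposition is:
Bags: B1 = {0, 1, 2}
Tree: (single bag)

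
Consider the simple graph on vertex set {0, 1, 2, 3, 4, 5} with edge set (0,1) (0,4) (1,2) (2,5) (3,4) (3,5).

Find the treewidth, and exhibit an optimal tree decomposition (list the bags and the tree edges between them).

Every bag has size at most 3, so the width is 3 − 1 = 2 and tw(G) ≤ 2. Since 2–5–3–4–0–1–2 is a cycle in G, G is not acyclic. Forests are exactly the graphs of treewidth ≤ 1, so tw(G) ≥ 2. Hence tw(G) = 2 exactly.

Treewidth 2.
One optimal decomposition is:
Bags: B1 = {2, 3, 5}  B2 = {2, 3, 4}  B3 = {0, 2, 4}  B4 = {0, 1, 2}
Tree: B1–B2, B2–B3, B3–B4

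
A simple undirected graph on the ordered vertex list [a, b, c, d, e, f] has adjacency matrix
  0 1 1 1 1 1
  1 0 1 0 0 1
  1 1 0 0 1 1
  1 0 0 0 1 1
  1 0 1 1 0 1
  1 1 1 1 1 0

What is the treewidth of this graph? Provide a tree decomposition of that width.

Treewidth 3.
Bags: B1 = {a, b, c, f}  B2 = {a, c, e, f}  B3 = {a, d, e, f}
Tree: B1–B2, B2–B3

Each bag holds 4 vertices, so the decomposition has width 3, which upper-bounds the treewidth. On the other hand G contains the 4-clique {a, d, e, f}. A clique must lie in a single bag of any decomposition, so no decomposition can have width below 3. The upper and lower bounds meet at 3, so that is the treewidth.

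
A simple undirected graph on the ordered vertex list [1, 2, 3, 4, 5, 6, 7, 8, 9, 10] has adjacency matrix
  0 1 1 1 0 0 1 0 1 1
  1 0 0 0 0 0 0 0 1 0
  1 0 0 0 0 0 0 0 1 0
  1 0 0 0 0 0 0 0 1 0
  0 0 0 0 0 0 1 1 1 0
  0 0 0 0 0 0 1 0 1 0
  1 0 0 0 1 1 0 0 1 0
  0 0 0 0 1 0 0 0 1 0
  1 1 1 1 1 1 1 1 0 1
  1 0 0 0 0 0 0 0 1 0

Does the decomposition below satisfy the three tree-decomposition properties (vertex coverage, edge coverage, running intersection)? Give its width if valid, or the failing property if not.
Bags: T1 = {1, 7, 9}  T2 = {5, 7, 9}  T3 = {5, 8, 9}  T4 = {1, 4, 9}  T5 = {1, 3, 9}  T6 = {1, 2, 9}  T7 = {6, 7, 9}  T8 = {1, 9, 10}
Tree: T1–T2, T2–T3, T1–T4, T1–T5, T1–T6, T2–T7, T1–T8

Vertex coverage: the bags together contain {1, 2, 3, 4, 5, 6, 7, 8, 9, 10}, the full vertex set. Edge coverage: each edge of G has both endpoints in at least one bag. Running intersection: for every vertex, the bags containing it form a connected subtree. All three properties hold, so this is a valid tree decomposition of width max|bag| − 1 = 2, and hence tw(G) ≤ 2.

Yes; width 2.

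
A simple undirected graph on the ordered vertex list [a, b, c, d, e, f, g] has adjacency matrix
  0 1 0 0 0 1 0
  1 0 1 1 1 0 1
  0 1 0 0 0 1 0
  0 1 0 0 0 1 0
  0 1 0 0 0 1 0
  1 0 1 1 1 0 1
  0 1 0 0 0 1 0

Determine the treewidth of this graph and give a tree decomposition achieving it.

Treewidth 2.
One such decomposition:
Bags: B1 = {a, b, f}  B2 = {b, d, f}  B3 = {b, f, g}  B4 = {b, e, f}  B5 = {b, c, f}
Tree: B1–B2, B2–B3, B3–B4, B4–B5

Every bag has size at most 3, so the width is 3 − 1 = 2 and tw(G) ≤ 2. Since b–a–f–d–b is a cycle in G, G is not acyclic. Forests are exactly the graphs of treewidth ≤ 1, so tw(G) ≥ 2. Combining the bounds, tw(G) = 2.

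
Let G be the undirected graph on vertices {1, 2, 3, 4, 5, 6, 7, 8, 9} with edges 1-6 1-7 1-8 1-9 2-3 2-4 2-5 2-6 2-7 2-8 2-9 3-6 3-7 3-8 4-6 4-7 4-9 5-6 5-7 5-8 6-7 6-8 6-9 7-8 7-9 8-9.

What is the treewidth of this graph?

A width-4 tree decomposition is:
Bags: B1 = {1, 6, 7, 8, 9}  B2 = {2, 6, 7, 8, 9}  B3 = {2, 3, 6, 7, 8}  B4 = {2, 4, 6, 7, 9}  B5 = {2, 5, 6, 7, 8}
Tree: B1–B2, B2–B3, B2–B4, B2–B5
The largest bag has 5 vertices, giving width 4; this decomposition certifies tw(G) ≤ 4. For the lower bound, the 5 vertices {1, 6, 7, 8, 9} are pairwise adjacent, and any tree decomposition puts a clique entirely inside one bag — forcing width ≥ 4. The upper and lower bounds meet at 4, so that is the treewidth.

4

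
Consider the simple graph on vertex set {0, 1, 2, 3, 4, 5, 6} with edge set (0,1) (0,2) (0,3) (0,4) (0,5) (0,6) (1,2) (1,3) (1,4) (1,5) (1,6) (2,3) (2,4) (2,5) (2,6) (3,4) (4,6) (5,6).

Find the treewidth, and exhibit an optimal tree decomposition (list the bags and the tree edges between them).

Every bag has size at most 5, so the width is 5 − 1 = 4 and tw(G) ≤ 4. For the lower bound, the 5 vertices {0, 1, 2, 3, 4} are pairwise adjacent, and any tree decomposition puts a clique entirely inside one bag — forcing width ≥ 4. Hence tw(G) = 4 exactly.

Treewidth 4.
One such decomposition:
Bags: B1 = {0, 1, 2, 5, 6}  B2 = {0, 1, 2, 4, 6}  B3 = {0, 1, 2, 3, 4}
Tree: B1–B2, B2–B3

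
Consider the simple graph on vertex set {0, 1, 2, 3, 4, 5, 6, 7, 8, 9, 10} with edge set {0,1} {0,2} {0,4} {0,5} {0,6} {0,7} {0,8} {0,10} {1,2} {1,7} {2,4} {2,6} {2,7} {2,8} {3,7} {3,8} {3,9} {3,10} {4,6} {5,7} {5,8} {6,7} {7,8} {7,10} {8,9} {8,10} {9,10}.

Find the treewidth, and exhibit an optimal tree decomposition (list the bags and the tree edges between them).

Treewidth 3.
Bags: B1 = {0, 2, 6, 7}  B2 = {0, 1, 2, 7}  B3 = {0, 2, 7, 8}  B4 = {0, 2, 4, 6}  B5 = {0, 7, 8, 10}  B6 = {3, 7, 8, 10}  B7 = {0, 5, 7, 8}  B8 = {3, 8, 9, 10}
Tree: B1–B2, B1–B3, B1–B4, B3–B5, B5–B6, B5–B7, B6–B8

Every bag has size at most 4, so the width is 4 − 1 = 3 and tw(G) ≤ 3. For the lower bound, the 4 vertices {0, 2, 4, 6} are pairwise adjacent, and any tree decomposition puts a clique entirely inside one bag — forcing width ≥ 3. Therefore the treewidth is 3.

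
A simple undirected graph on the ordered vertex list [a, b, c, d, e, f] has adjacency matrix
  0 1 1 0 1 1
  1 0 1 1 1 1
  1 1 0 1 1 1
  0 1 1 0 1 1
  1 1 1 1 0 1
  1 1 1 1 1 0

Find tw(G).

4

A width-4 tree decomposition is:
Bags: B1 = {a, b, c, e, f}  B2 = {b, c, d, e, f}
Tree: B1–B2
Each bag holds 5 vertices, so the decomposition has width 4, which upper-bounds the treewidth. Conversely, {b, c, d, e, f} is a clique of size 5, and the vertices of any clique must share a bag in every tree decomposition; so some bag has ≥ 5 vertices and tw(G) ≥ 4. Combining the bounds, tw(G) = 4.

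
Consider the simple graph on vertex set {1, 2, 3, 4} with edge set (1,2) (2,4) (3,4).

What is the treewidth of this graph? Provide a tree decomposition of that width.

Treewidth 1.
One such decomposition:
Bags: B1 = {3, 4}  B2 = {2, 4}  B3 = {1, 2}
Tree: B1–B2, B2–B3

Each bag holds 2 vertices, so the decomposition has width 1, which upper-bounds the treewidth. G has an edge, so its treewidth is at least 1. Hence tw(G) = 1 exactly.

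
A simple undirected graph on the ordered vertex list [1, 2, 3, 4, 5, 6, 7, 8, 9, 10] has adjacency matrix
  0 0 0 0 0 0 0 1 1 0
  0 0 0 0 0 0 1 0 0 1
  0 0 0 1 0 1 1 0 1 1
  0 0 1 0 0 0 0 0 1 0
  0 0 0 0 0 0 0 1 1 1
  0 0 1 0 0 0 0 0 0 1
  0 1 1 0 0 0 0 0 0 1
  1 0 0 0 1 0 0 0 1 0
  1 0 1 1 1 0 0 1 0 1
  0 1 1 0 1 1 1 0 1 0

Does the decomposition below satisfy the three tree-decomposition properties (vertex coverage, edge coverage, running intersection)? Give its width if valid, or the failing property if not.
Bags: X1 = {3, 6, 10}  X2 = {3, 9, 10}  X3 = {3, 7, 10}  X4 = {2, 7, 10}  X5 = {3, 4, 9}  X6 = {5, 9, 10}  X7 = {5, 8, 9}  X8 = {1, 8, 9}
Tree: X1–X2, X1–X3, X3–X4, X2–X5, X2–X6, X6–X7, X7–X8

Yes; width 2.

Every vertex of G appears in some bag (union = {1, 2, 3, 4, 5, 6, 7, 8, 9, 10}); every edge is covered by a bag; and for each vertex v the set of bags containing v is connected in the bag tree. The decomposition is therefore valid. The largest bag has 3 vertices, so the width is 2.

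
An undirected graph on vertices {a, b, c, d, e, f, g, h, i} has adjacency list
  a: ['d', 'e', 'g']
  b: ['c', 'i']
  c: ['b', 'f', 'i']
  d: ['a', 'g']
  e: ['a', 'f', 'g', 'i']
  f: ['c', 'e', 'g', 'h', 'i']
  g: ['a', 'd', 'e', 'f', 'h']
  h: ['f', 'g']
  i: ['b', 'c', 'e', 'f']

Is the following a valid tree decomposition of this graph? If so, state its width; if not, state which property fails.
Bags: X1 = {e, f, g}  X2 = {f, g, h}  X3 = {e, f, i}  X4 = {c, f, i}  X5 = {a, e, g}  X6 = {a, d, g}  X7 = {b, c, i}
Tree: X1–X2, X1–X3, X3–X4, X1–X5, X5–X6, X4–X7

Yes; width 2.

Checking the three conditions: (i) the bags cover all of {a, b, c, d, e, f, g, h, i}; (ii) for each edge, some bag contains both endpoints; (iii) the bags containing any fixed vertex form a subtree. All hold, so the decomposition is valid with width 3 − 1 = 2.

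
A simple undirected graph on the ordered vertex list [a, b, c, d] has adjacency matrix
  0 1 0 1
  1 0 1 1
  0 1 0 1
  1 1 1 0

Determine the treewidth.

2

A width-2 tree decomposition is:
Bags: B1 = {a, b, d}  B2 = {b, c, d}
Tree: B1–B2
Each bag holds 3 vertices, so the decomposition has width 2, which upper-bounds the treewidth. Conversely, {b, c, d} is a clique of size 3, and the vertices of any clique must share a bag in every tree decomposition; so some bag has ≥ 3 vertices and tw(G) ≥ 2. The upper and lower bounds meet at 2, so that is the treewidth.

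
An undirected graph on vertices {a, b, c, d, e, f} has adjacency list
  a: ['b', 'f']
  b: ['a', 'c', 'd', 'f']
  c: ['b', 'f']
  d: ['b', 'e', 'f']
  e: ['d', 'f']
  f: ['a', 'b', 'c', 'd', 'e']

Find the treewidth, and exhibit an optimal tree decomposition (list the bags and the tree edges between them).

Each bag holds 3 vertices, so the decomposition has width 2, which upper-bounds the treewidth. On the other hand G contains the 3-clique {d, e, f}. A clique must lie in a single bag of any decomposition, so no decomposition can have width below 2. The upper and lower bounds meet at 2, so that is the treewidth.

Treewidth 2.
Bags: B1 = {b, d, f}  B2 = {a, b, f}  B3 = {d, e, f}  B4 = {b, c, f}
Tree: B1–B2, B1–B3, B2–B4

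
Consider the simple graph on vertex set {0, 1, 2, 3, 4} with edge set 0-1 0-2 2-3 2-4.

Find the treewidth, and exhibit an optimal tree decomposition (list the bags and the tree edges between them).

Treewidth 1.
Bags: B1 = {0, 1}  B2 = {0, 2}  B3 = {2, 4}  B4 = {2, 3}
Tree: B1–B2, B2–B3, B2–B4

Each bag holds 2 vertices, so the decomposition has width 1, which upper-bounds the treewidth. Since G has at least one edge (e.g. 0–1), it is not an edgeless graph, so tw(G) ≥ 1. Hence tw(G) = 1 exactly.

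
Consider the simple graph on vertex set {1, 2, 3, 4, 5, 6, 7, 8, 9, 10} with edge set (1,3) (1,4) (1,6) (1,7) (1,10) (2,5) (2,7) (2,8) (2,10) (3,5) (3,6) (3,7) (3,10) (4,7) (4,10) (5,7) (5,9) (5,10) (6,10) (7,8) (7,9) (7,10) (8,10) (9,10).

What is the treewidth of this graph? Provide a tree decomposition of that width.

Treewidth 3.
Bags: B1 = {3, 5, 7, 10}  B2 = {2, 5, 7, 10}  B3 = {1, 3, 7, 10}  B4 = {2, 7, 8, 10}  B5 = {5, 7, 9, 10}  B6 = {1, 3, 6, 10}  B7 = {1, 4, 7, 10}
Tree: B1–B2, B1–B3, B2–B4, B2–B5, B3–B6, B3–B7

The largest bag has 4 vertices, giving width 3; this decomposition certifies tw(G) ≤ 3. Conversely, {1, 3, 6, 10} is a clique of size 4, and the vertices of any clique must share a bag in every tree decomposition; so some bag has ≥ 4 vertices and tw(G) ≥ 3. The upper and lower bounds meet at 3, so that is the treewidth.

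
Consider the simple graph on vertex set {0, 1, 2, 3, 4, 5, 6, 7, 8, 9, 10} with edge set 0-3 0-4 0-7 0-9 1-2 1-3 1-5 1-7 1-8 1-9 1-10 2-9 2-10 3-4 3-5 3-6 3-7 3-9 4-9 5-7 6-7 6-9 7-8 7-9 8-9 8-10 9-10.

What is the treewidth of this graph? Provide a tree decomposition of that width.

Treewidth 3.
Bags: B1 = {1, 3, 7, 9}  B2 = {1, 7, 8, 9}  B3 = {1, 8, 9, 10}  B4 = {3, 6, 7, 9}  B5 = {1, 3, 5, 7}  B6 = {0, 3, 7, 9}  B7 = {1, 2, 9, 10}  B8 = {0, 3, 4, 9}
Tree: B1–B2, B2–B3, B1–B4, B1–B5, B4–B6, B3–B7, B6–B8

Each bag holds 4 vertices, so the decomposition has width 3, which upper-bounds the treewidth. Conversely, {0, 3, 4, 9} is a clique of size 4, and the vertices of any clique must share a bag in every tree decomposition; so some bag has ≥ 4 vertices and tw(G) ≥ 3. Combining the bounds, tw(G) = 3.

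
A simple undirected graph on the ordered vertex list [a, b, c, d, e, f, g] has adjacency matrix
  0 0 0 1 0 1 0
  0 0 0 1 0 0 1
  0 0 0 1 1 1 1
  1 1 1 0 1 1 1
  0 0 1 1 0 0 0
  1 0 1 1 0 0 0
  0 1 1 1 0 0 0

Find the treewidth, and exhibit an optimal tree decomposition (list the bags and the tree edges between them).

Treewidth 2.
Bags: B1 = {c, d, e}  B2 = {c, d, g}  B3 = {c, d, f}  B4 = {a, d, f}  B5 = {b, d, g}
Tree: B1–B2, B1–B3, B3–B4, B2–B5

Each bag holds 3 vertices, so the decomposition has width 2, which upper-bounds the treewidth. For the lower bound, the 3 vertices {c, d, g} are pairwise adjacent, and any tree decomposition puts a clique entirely inside one bag — forcing width ≥ 2. Hence tw(G) = 2 exactly.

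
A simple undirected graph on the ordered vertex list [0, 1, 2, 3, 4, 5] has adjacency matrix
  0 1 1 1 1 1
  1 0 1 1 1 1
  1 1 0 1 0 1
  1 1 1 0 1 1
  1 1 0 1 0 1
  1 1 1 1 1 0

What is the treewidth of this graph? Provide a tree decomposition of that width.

Treewidth 4.
Bags: B1 = {0, 1, 3, 4, 5}  B2 = {0, 1, 2, 3, 5}
Tree: B1–B2

Each bag holds 5 vertices, so the decomposition has width 4, which upper-bounds the treewidth. On the other hand G contains the 5-clique {0, 1, 2, 3, 5}. A clique must lie in a single bag of any decomposition, so no decomposition can have width below 4. Combining the bounds, tw(G) = 4.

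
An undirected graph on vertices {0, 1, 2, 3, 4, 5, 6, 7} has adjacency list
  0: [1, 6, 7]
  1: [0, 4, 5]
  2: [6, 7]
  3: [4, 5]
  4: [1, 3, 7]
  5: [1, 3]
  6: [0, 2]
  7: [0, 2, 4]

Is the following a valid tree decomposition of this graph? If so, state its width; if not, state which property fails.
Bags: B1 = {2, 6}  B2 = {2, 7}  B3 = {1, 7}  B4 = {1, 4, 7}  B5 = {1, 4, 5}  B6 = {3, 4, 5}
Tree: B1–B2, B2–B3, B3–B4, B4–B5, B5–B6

No — vertex 0 appears in no bag.

A tree decomposition must satisfy three properties: every vertex lies in some bag; for every edge, both endpoints lie together in some bag; and for every vertex, the bags containing it form a connected subtree. Here vertex 0 appears in no bag, so the decomposition is invalid.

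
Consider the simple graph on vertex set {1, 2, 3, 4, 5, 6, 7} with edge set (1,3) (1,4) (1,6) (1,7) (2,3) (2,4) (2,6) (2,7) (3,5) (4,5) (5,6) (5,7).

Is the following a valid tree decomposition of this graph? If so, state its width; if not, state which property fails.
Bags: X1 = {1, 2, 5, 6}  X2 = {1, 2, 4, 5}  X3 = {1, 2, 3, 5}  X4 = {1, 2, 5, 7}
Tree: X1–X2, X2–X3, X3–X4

Checking the three conditions: (i) the bags cover all of {1, 2, 3, 4, 5, 6, 7}; (ii) for each edge, some bag contains both endpoints; (iii) the bags containing any fixed vertex form a subtree. All hold, so the decomposition is valid with width 4 − 1 = 3.

Yes; width 3.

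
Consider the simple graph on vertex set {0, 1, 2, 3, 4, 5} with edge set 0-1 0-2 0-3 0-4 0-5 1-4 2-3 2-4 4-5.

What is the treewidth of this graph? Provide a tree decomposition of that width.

Each bag holds 3 vertices, so the decomposition has width 2, which upper-bounds the treewidth. For the lower bound, the 3 vertices {0, 2, 3} are pairwise adjacent, and any tree decomposition puts a clique entirely inside one bag — forcing width ≥ 2. Hence tw(G) = 2 exactly.

Treewidth 2.
One optimal decomposition is:
Bags: B1 = {0, 2, 4}  B2 = {0, 4, 5}  B3 = {0, 2, 3}  B4 = {0, 1, 4}
Tree: B1–B2, B1–B3, B2–B4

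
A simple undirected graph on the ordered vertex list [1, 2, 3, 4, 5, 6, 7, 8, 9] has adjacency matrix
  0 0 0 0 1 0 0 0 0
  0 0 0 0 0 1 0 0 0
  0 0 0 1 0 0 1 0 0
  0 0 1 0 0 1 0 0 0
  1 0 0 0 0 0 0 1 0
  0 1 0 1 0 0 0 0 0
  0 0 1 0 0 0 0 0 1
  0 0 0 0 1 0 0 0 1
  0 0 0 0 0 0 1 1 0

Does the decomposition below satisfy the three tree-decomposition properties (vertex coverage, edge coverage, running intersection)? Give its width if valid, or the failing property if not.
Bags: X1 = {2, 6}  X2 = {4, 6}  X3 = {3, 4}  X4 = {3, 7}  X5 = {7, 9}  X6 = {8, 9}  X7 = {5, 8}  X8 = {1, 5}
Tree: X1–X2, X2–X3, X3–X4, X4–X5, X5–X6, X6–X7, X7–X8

Yes; width 1.

Vertex coverage: the bags together contain {1, 2, 3, 4, 5, 6, 7, 8, 9}, the full vertex set. Edge coverage: each edge of G has both endpoints in at least one bag. Running intersection: for every vertex, the bags containing it form a connected subtree. All three properties hold, so this is a valid tree decomposition of width max|bag| − 1 = 1, and hence tw(G) ≤ 1.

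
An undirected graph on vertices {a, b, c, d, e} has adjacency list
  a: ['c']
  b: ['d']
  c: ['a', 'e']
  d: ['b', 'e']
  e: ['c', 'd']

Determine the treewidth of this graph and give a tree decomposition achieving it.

Treewidth 1.
Bags: B1 = {b, d}  B2 = {d, e}  B3 = {c, e}  B4 = {a, c}
Tree: B1–B2, B2–B3, B3–B4

Every bag has size at most 2, so the width is 2 − 1 = 1 and tw(G) ≤ 1. Since G has at least one edge (e.g. b–d), it is not an edgeless graph, so tw(G) ≥ 1. Combining the bounds, tw(G) = 1.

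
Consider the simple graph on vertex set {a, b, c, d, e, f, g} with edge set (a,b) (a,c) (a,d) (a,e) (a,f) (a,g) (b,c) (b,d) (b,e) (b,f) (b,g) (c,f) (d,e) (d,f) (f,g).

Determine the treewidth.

A width-3 tree decomposition is:
Bags: B1 = {a, b, d, e}  B2 = {a, b, d, f}  B3 = {a, b, f, g}  B4 = {a, b, c, f}
Tree: B1–B2, B2–B3, B3–B4
Every bag has size at most 4, so the width is 4 − 1 = 3 and tw(G) ≤ 3. For the lower bound, the 4 vertices {a, b, d, e} are pairwise adjacent, and any tree decomposition puts a clique entirely inside one bag — forcing width ≥ 3. Hence tw(G) = 3 exactly.

3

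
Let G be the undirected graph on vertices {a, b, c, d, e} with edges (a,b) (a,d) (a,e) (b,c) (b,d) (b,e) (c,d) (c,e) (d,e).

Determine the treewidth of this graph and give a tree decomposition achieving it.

Each bag holds 4 vertices, so the decomposition has width 3, which upper-bounds the treewidth. For the lower bound, the 4 vertices {b, c, d, e} are pairwise adjacent, and any tree decomposition puts a clique entirely inside one bag — forcing width ≥ 3. Combining the bounds, tw(G) = 3.

Treewidth 3.
One such decomposition:
Bags: B1 = {a, b, d, e}  B2 = {b, c, d, e}
Tree: B1–B2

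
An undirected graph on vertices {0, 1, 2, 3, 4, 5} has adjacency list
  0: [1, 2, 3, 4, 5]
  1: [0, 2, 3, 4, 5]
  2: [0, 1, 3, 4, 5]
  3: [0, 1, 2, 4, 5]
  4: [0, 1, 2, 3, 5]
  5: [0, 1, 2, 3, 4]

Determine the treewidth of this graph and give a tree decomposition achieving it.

With just one bag of size 6, the width is 6 − 1 = 5, so tw(G) ≤ 5. On the other hand G contains the 6-clique {0, 1, 2, 3, 4, 5}. A clique must lie in a single bag of any decomposition, so no decomposition can have width below 5. Combining the bounds, tw(G) = 5.

Treewidth 5.
One optimal decomposition is:
Bags: B1 = {0, 1, 2, 3, 4, 5}
Tree: (single bag)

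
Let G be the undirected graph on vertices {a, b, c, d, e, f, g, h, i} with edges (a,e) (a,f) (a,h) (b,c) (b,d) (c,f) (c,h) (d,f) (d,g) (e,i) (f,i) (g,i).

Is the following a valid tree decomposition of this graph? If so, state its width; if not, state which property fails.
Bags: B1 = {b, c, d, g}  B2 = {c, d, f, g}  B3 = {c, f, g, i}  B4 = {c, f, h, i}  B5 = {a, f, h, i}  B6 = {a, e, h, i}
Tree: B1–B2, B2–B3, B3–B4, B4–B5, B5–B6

Yes; width 3.

Vertex coverage: the bags together contain {a, b, c, d, e, f, g, h, i}, the full vertex set. Edge coverage: each edge of G has both endpoints in at least one bag. Running intersection: for every vertex, the bags containing it form a connected subtree. All three properties hold, so this is a valid tree decomposition of width max|bag| − 1 = 3, and hence tw(G) ≤ 3.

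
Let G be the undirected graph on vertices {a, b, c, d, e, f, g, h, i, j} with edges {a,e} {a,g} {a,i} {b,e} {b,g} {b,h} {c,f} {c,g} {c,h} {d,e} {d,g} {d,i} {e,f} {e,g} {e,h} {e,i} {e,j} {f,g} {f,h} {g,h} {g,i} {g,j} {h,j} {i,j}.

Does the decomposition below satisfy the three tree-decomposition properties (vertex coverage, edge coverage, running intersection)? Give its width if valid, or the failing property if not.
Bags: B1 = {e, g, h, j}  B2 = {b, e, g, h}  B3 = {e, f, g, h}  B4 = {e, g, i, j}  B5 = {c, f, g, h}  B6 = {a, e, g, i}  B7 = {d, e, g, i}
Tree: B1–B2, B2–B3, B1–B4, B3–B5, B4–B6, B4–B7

Yes; width 3.

Every vertex of G appears in some bag (union = {a, b, c, d, e, f, g, h, i, j}); every edge is covered by a bag; and for each vertex v the set of bags containing v is connected in the bag tree. The decomposition is therefore valid. The largest bag has 4 vertices, so the width is 3.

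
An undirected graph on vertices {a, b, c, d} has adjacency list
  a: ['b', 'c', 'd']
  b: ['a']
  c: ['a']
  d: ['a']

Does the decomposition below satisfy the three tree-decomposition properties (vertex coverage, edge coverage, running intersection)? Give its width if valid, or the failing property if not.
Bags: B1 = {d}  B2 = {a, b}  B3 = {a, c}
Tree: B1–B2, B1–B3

No — edge (a,d) lies in no bag.

A tree decomposition must satisfy three properties: every vertex lies in some bag; for every edge, both endpoints lie together in some bag; and for every vertex, the bags containing it form a connected subtree. Here edge (a,d) lies in no bag, so the decomposition is invalid.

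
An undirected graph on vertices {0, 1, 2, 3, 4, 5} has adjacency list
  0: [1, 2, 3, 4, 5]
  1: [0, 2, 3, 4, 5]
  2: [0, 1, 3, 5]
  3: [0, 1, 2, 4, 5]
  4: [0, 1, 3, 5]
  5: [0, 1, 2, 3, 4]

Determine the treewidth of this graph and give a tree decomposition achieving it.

Every bag has size at most 5, so the width is 5 − 1 = 4 and tw(G) ≤ 4. For the lower bound, the 5 vertices {0, 1, 2, 3, 5} are pairwise adjacent, and any tree decomposition puts a clique entirely inside one bag — forcing width ≥ 4. The upper and lower bounds meet at 4, so that is the treewidth.

Treewidth 4.
One optimal decomposition is:
Bags: B1 = {0, 1, 3, 4, 5}  B2 = {0, 1, 2, 3, 5}
Tree: B1–B2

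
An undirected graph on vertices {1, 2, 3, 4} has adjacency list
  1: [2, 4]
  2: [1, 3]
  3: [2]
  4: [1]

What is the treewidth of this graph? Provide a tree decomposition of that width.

Treewidth 1.
One optimal decomposition is:
Bags: B1 = {1, 2}  B2 = {1, 4}  B3 = {2, 3}
Tree: B1–B2, B1–B3

Each bag holds 2 vertices, so the decomposition has width 1, which upper-bounds the treewidth. Since G has at least one edge (e.g. 2–1), it is not an edgeless graph, so tw(G) ≥ 1. Hence tw(G) = 1 exactly.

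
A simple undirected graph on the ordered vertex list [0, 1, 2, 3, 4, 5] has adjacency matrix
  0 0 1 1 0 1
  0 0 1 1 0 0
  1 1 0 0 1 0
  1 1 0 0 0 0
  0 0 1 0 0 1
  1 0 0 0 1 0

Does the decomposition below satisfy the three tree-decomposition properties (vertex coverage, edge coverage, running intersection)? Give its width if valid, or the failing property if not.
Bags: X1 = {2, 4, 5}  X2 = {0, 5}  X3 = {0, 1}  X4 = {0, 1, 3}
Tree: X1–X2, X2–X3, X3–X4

No — edge (2,0) lies in no bag.

A tree decomposition must satisfy three properties: every vertex lies in some bag; for every edge, both endpoints lie together in some bag; and for every vertex, the bags containing it form a connected subtree. Here edge (2,0) lies in no bag, so the decomposition is invalid.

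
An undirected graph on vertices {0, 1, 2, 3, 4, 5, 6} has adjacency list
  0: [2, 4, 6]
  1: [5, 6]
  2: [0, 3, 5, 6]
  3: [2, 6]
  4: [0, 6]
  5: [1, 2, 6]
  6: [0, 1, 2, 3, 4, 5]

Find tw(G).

A width-2 tree decomposition is:
Bags: B1 = {2, 3, 6}  B2 = {0, 2, 6}  B3 = {0, 4, 6}  B4 = {2, 5, 6}  B5 = {1, 5, 6}
Tree: B1–B2, B2–B3, B1–B4, B4–B5
Every bag has size at most 3, so the width is 3 − 1 = 2 and tw(G) ≤ 2. Conversely, {1, 5, 6} is a clique of size 3, and the vertices of any clique must share a bag in every tree decomposition; so some bag has ≥ 3 vertices and tw(G) ≥ 2. Therefore the treewidth is 2.

2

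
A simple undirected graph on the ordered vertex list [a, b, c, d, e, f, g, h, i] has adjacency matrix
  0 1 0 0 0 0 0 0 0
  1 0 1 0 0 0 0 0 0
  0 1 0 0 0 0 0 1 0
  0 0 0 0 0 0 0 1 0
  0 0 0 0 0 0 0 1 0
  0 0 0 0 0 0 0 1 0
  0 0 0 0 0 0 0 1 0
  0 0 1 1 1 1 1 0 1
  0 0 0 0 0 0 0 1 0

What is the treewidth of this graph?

1

A width-1 tree decomposition is:
Bags: B1 = {h, i}  B2 = {g, h}  B3 = {c, h}  B4 = {d, h}  B5 = {b, c}  B6 = {a, b}  B7 = {e, h}  B8 = {f, h}
Tree: B1–B2, B1–B3, B2–B4, B3–B5, B5–B6, B1–B7, B7–B8
Each bag holds 2 vertices, so the decomposition has width 1, which upper-bounds the treewidth. G has an edge, so its treewidth is at least 1. The upper and lower bounds meet at 1, so that is the treewidth.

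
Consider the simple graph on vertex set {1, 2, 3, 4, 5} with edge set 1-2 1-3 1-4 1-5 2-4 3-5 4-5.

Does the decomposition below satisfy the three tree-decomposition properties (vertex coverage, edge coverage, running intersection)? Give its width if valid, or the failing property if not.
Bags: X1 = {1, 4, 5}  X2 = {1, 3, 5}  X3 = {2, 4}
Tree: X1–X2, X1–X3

No — edge (1,2) lies in no bag.

A tree decomposition must satisfy three properties: every vertex lies in some bag; for every edge, both endpoints lie together in some bag; and for every vertex, the bags containing it form a connected subtree. Here edge (1,2) lies in no bag, so the decomposition is invalid.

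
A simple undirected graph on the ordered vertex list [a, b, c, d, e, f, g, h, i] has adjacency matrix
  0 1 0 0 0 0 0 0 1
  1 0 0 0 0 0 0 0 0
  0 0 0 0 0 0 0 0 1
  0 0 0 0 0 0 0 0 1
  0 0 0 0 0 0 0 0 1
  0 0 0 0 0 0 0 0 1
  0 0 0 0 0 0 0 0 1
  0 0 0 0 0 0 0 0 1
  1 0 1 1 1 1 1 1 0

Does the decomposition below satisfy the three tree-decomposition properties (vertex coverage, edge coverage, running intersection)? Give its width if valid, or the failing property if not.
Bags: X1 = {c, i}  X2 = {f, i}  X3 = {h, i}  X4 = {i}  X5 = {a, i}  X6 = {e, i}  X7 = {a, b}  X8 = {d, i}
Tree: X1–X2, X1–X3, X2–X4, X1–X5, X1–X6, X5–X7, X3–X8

No — vertex g appears in no bag.

A tree decomposition must satisfy three properties: every vertex lies in some bag; for every edge, both endpoints lie together in some bag; and for every vertex, the bags containing it form a connected subtree. Here vertex g appears in no bag, so the decomposition is invalid.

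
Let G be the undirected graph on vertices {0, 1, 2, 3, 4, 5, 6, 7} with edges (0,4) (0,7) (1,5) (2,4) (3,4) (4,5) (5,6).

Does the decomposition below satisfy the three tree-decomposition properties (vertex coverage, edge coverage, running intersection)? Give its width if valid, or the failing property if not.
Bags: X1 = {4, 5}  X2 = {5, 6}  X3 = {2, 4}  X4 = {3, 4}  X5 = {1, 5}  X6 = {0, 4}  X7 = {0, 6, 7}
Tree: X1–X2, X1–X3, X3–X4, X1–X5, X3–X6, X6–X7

No — bags containing vertex 6 are not connected in the tree.

A tree decomposition must satisfy three properties: every vertex lies in some bag; for every edge, both endpoints lie together in some bag; and for every vertex, the bags containing it form a connected subtree. Here bags containing vertex 6 are not connected in the tree, so the decomposition is invalid.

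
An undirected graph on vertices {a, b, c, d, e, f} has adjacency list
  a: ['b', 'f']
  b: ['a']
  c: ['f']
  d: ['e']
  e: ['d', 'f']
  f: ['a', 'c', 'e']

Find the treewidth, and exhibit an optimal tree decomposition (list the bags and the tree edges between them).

Each bag holds 2 vertices, so the decomposition has width 1, which upper-bounds the treewidth. Since G has at least one edge (e.g. a–f), it is not an edgeless graph, so tw(G) ≥ 1. Hence tw(G) = 1 exactly.

Treewidth 1.
Bags: B1 = {a, f}  B2 = {e, f}  B3 = {c, f}  B4 = {a, b}  B5 = {d, e}
Tree: B1–B2, B1–B3, B1–B4, B2–B5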